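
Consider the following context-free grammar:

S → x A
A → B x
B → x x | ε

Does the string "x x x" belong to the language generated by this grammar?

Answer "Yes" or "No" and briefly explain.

No - no valid derivation exists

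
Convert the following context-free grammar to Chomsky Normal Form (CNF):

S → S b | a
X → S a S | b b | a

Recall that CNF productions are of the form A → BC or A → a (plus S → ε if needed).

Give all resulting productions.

TB → b; S → a; TA → a; X → a; S → S TB; X → S X0; X0 → TA S; X → TB TB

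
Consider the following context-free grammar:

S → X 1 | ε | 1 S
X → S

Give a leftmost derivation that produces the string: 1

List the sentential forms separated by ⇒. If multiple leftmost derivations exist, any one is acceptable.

S ⇒ X 1 ⇒ S 1 ⇒ 1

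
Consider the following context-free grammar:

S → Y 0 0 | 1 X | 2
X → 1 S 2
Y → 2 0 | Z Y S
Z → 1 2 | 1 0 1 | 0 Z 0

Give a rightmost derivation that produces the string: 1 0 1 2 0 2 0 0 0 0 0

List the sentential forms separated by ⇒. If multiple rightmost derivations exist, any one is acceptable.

S ⇒ Y 0 0 ⇒ Z Y S 0 0 ⇒ Z Y Y 0 0 0 0 ⇒ Z Y 2 0 0 0 0 0 ⇒ Z 2 0 2 0 0 0 0 0 ⇒ 1 0 1 2 0 2 0 0 0 0 0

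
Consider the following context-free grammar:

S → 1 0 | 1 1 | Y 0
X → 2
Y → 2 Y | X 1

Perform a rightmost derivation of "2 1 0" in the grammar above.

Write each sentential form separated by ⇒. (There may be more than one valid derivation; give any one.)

S ⇒ Y 0 ⇒ X 1 0 ⇒ 2 1 0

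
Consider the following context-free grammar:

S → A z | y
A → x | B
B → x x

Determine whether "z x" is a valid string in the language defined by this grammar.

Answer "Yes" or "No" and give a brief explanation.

No - no valid derivation exists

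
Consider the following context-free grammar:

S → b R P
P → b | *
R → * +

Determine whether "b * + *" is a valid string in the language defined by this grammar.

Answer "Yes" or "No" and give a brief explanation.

Yes - a valid derivation exists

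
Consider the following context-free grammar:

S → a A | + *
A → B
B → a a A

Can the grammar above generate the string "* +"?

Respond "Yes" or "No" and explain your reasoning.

No - no valid derivation exists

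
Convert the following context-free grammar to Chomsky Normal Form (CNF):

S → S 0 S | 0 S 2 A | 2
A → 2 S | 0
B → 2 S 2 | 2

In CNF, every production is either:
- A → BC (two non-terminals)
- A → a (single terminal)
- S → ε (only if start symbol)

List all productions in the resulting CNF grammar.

T0 → 0; T2 → 2; S → 2; A → 0; B → 2; S → S X0; X0 → T0 S; S → T0 X1; X1 → S X2; X2 → T2 A; A → T2 S; B → T2 X3; X3 → S T2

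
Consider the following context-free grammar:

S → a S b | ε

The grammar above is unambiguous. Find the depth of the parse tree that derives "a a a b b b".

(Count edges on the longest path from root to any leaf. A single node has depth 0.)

4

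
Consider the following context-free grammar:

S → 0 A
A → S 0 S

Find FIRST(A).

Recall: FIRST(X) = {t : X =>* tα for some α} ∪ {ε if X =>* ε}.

We compute FIRST(A) using the standard algorithm.
FIRST(A) = {0}
FIRST(S) = {0}
Therefore, FIRST(A) = {0}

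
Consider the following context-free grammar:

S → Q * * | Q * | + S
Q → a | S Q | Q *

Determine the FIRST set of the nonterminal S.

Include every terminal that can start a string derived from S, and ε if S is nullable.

We compute FIRST(S) using the standard algorithm.
FIRST(Q) = {+, a}
FIRST(S) = {+, a}
Therefore, FIRST(S) = {+, a}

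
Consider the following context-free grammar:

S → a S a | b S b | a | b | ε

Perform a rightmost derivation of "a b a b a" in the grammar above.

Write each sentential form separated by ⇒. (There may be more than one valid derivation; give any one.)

S ⇒ a S a ⇒ a b S b a ⇒ a b a b a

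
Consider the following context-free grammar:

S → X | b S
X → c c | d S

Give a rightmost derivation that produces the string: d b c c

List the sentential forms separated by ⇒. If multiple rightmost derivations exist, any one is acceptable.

S ⇒ X ⇒ d S ⇒ d b S ⇒ d b X ⇒ d b c c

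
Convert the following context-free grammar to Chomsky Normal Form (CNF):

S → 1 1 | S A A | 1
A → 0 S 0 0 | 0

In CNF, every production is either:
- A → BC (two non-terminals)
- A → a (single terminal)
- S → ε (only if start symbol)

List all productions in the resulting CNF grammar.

T1 → 1; S → 1; T0 → 0; A → 0; S → T1 T1; S → S X0; X0 → A A; A → T0 X1; X1 → S X2; X2 → T0 T0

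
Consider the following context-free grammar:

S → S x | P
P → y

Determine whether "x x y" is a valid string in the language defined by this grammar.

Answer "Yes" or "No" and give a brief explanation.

No - no valid derivation exists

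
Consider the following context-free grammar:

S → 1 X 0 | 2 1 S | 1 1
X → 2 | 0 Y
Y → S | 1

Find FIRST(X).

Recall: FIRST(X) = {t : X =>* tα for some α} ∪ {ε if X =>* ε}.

We compute FIRST(X) using the standard algorithm.
FIRST(S) = {1, 2}
FIRST(X) = {0, 2}
FIRST(Y) = {1, 2}
Therefore, FIRST(X) = {0, 2}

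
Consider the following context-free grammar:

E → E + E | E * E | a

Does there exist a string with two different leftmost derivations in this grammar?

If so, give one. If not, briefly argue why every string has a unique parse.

Yes - the string 'a + a * a + a * a + a' has two distinct leftmost derivations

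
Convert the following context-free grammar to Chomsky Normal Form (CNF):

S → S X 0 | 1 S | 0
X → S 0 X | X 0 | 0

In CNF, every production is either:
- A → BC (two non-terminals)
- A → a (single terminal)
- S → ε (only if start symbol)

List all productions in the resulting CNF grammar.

T0 → 0; T1 → 1; S → 0; X → 0; S → S X0; X0 → X T0; S → T1 S; X → S X1; X1 → T0 X; X → X T0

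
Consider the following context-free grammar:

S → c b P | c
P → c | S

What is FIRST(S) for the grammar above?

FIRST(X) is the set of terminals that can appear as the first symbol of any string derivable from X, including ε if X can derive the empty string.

We compute FIRST(S) using the standard algorithm.
FIRST(P) = {c}
FIRST(S) = {c}
Therefore, FIRST(S) = {c}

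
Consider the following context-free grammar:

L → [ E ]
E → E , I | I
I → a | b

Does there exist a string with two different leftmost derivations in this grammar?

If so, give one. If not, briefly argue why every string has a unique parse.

No - every string in the language has a unique leftmost derivation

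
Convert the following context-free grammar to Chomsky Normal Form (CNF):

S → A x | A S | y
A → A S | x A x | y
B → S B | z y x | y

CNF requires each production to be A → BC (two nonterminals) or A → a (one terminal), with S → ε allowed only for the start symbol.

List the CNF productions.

TX → x; S → y; A → y; TZ → z; TY → y; B → y; S → A TX; S → A S; A → A S; A → TX X0; X0 → A TX; B → S B; B → TZ X1; X1 → TY TX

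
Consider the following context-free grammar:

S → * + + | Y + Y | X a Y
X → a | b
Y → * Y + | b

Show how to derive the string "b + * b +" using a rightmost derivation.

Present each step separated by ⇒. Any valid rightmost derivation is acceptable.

S ⇒ Y + Y ⇒ Y + * Y + ⇒ Y + * b + ⇒ b + * b +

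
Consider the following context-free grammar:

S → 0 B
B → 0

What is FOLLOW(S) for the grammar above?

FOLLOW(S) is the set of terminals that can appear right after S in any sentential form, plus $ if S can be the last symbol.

We compute FOLLOW(S) using the standard algorithm.
FOLLOW(S) starts with {$}.
FIRST(B) = {0}
FIRST(S) = {0}
FOLLOW(B) = {$}
FOLLOW(S) = {$}
Therefore, FOLLOW(S) = {$}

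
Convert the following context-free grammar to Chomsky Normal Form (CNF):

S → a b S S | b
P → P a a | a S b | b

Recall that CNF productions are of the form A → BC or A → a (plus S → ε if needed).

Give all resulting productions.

TA → a; TB → b; S → b; P → b; S → TA X0; X0 → TB X1; X1 → S S; P → P X2; X2 → TA TA; P → TA X3; X3 → S TB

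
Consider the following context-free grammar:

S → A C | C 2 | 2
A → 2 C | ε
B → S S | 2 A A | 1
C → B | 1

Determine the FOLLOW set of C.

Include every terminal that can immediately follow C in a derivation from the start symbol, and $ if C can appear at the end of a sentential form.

We compute FOLLOW(C) using the standard algorithm.
FOLLOW(S) starts with {$}.
FIRST(A) = {2, ε}
FIRST(B) = {1, 2}
FIRST(C) = {1, 2}
FIRST(S) = {1, 2}
FOLLOW(A) = {$, 1, 2}
FOLLOW(B) = {$, 1, 2}
FOLLOW(C) = {$, 1, 2}
FOLLOW(S) = {$, 1, 2}
Therefore, FOLLOW(C) = {$, 1, 2}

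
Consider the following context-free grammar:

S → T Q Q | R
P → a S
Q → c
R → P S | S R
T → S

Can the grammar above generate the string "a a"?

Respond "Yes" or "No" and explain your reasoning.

No - no valid derivation exists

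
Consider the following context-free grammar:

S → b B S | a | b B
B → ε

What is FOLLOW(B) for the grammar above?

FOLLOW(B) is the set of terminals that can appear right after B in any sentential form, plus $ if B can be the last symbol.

We compute FOLLOW(B) using the standard algorithm.
FOLLOW(S) starts with {$}.
FIRST(B) = {ε}
FIRST(S) = {a, b}
FOLLOW(B) = {$, a, b}
FOLLOW(S) = {$}
Therefore, FOLLOW(B) = {$, a, b}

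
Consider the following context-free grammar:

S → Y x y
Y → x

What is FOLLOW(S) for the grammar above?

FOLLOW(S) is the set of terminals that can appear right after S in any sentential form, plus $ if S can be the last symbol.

We compute FOLLOW(S) using the standard algorithm.
FOLLOW(S) starts with {$}.
FIRST(S) = {x}
FIRST(Y) = {x}
FOLLOW(S) = {$}
FOLLOW(Y) = {x}
Therefore, FOLLOW(S) = {$}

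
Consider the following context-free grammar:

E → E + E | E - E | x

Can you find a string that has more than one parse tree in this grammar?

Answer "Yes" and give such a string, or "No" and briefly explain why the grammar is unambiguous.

Yes - the string 'x - x + x + x - x - x' has two distinct parse trees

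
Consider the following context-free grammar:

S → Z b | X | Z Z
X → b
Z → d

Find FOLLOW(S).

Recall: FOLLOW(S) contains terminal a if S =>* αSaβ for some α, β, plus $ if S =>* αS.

We compute FOLLOW(S) using the standard algorithm.
FOLLOW(S) starts with {$}.
FIRST(S) = {b, d}
FIRST(X) = {b}
FIRST(Z) = {d}
FOLLOW(S) = {$}
FOLLOW(X) = {$}
FOLLOW(Z) = {$, b, d}
Therefore, FOLLOW(S) = {$}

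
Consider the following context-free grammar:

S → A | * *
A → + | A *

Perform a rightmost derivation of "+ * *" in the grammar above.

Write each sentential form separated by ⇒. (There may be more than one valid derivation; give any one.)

S ⇒ A ⇒ A * ⇒ A * * ⇒ + * *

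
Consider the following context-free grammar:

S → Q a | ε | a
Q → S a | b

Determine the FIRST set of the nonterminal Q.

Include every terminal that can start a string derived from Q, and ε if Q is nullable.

We compute FIRST(Q) using the standard algorithm.
FIRST(Q) = {a, b}
FIRST(S) = {a, b, ε}
Therefore, FIRST(Q) = {a, b}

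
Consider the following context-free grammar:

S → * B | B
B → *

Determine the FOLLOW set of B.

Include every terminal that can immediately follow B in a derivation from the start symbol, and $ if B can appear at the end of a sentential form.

We compute FOLLOW(B) using the standard algorithm.
FOLLOW(S) starts with {$}.
FIRST(B) = {*}
FIRST(S) = {*}
FOLLOW(B) = {$}
FOLLOW(S) = {$}
Therefore, FOLLOW(B) = {$}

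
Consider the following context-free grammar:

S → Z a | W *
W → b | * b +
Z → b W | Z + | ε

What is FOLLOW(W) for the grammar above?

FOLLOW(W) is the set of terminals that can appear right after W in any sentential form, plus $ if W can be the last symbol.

We compute FOLLOW(W) using the standard algorithm.
FOLLOW(S) starts with {$}.
FIRST(S) = {*, +, a, b}
FIRST(W) = {*, b}
FIRST(Z) = {+, b, ε}
FOLLOW(S) = {$}
FOLLOW(W) = {*, +, a}
FOLLOW(Z) = {+, a}
Therefore, FOLLOW(W) = {*, +, a}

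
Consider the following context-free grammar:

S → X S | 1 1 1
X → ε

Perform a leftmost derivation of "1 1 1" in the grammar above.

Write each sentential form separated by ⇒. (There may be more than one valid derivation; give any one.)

S ⇒ X S ⇒ S ⇒ 1 1 1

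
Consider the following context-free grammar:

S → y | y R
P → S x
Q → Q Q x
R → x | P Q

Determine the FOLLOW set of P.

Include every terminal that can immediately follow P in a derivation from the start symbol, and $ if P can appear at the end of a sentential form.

We compute FOLLOW(P) using the standard algorithm.
FOLLOW(S) starts with {$}.
FIRST(P) = {y}
FIRST(Q) = {}
FIRST(R) = {x, y}
FIRST(S) = {y}
FOLLOW(P) = {}
FOLLOW(Q) = {$, x}
FOLLOW(R) = {$, x}
FOLLOW(S) = {$, x}
Therefore, FOLLOW(P) = {}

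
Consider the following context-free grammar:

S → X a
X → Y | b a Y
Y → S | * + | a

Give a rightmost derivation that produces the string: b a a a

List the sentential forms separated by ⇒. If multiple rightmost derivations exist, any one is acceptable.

S ⇒ X a ⇒ b a Y a ⇒ b a a a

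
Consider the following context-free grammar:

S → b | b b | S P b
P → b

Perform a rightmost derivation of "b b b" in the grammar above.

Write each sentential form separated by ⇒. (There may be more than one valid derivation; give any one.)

S ⇒ S P b ⇒ S b b ⇒ b b b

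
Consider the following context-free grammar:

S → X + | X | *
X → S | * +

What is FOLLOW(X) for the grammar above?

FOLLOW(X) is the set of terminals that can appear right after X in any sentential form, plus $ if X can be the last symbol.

We compute FOLLOW(X) using the standard algorithm.
FOLLOW(S) starts with {$}.
FIRST(S) = {*}
FIRST(X) = {*}
FOLLOW(S) = {$, +}
FOLLOW(X) = {$, +}
Therefore, FOLLOW(X) = {$, +}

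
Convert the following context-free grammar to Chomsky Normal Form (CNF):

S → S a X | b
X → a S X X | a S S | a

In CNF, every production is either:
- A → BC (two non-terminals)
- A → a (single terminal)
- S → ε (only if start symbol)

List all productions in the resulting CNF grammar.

TA → a; S → b; X → a; S → S X0; X0 → TA X; X → TA X1; X1 → S X2; X2 → X X; X → TA X3; X3 → S S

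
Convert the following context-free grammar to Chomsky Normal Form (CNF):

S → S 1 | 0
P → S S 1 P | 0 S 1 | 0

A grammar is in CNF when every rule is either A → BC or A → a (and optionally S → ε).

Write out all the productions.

T1 → 1; S → 0; T0 → 0; P → 0; S → S T1; P → S X0; X0 → S X1; X1 → T1 P; P → T0 X2; X2 → S T1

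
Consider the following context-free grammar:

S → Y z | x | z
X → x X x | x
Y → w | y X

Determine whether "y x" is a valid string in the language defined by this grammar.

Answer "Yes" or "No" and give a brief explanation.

No - no valid derivation exists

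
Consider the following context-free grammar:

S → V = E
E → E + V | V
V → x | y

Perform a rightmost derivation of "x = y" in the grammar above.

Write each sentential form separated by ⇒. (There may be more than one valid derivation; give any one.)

S ⇒ V = E ⇒ V = V ⇒ V = y ⇒ x = y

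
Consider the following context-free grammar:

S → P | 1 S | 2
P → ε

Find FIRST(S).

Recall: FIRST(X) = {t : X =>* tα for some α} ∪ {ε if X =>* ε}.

We compute FIRST(S) using the standard algorithm.
FIRST(P) = {ε}
FIRST(S) = {1, 2, ε}
Therefore, FIRST(S) = {1, 2, ε}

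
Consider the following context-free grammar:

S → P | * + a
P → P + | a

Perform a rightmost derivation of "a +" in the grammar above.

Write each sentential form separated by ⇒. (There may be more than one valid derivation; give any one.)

S ⇒ P ⇒ P + ⇒ a +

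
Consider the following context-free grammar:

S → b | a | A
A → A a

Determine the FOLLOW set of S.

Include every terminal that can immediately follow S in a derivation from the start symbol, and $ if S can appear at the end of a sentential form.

We compute FOLLOW(S) using the standard algorithm.
FOLLOW(S) starts with {$}.
FIRST(A) = {}
FIRST(S) = {a, b}
FOLLOW(A) = {$, a}
FOLLOW(S) = {$}
Therefore, FOLLOW(S) = {$}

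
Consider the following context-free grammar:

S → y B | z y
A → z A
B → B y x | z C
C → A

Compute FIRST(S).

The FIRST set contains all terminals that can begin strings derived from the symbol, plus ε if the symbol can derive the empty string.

We compute FIRST(S) using the standard algorithm.
FIRST(A) = {z}
FIRST(B) = {z}
FIRST(C) = {z}
FIRST(S) = {y, z}
Therefore, FIRST(S) = {y, z}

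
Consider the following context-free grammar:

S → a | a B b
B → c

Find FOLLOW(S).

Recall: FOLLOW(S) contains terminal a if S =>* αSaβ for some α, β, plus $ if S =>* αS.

We compute FOLLOW(S) using the standard algorithm.
FOLLOW(S) starts with {$}.
FIRST(B) = {c}
FIRST(S) = {a}
FOLLOW(B) = {b}
FOLLOW(S) = {$}
Therefore, FOLLOW(S) = {$}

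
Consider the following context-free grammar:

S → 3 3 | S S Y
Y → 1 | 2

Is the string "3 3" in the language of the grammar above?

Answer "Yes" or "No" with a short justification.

Yes - a valid derivation exists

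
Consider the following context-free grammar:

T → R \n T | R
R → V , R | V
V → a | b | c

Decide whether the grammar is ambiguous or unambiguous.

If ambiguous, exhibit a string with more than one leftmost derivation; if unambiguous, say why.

Unambiguous - every string in the language has a unique leftmost derivation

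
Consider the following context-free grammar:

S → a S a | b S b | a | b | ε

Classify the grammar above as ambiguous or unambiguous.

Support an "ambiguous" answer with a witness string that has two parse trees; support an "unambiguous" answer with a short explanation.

Unambiguous - every string in the language has a unique parse tree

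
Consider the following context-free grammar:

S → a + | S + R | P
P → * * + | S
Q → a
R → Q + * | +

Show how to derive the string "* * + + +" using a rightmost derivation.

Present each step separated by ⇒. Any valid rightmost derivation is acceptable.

S ⇒ S + R ⇒ S + + ⇒ P + + ⇒ * * + + +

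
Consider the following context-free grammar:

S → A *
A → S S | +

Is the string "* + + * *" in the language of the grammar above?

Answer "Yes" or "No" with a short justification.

No - no valid derivation exists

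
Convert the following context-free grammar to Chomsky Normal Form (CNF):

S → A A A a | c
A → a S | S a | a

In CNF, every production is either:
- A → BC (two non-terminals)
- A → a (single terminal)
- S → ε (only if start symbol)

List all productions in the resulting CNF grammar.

TA → a; S → c; A → a; S → A X0; X0 → A X1; X1 → A TA; A → TA S; A → S TA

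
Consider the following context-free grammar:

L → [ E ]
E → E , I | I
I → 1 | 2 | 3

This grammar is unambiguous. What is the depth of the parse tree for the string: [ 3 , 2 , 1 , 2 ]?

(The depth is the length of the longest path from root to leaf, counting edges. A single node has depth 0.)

6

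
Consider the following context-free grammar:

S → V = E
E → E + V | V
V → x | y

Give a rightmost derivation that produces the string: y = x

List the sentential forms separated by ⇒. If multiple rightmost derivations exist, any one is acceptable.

S ⇒ V = E ⇒ V = V ⇒ V = x ⇒ y = x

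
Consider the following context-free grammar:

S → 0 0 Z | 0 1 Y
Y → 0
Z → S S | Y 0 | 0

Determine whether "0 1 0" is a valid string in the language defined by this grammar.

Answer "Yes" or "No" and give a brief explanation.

Yes - a valid derivation exists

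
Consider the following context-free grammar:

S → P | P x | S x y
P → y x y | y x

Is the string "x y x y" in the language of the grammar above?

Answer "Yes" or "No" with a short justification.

No - no valid derivation exists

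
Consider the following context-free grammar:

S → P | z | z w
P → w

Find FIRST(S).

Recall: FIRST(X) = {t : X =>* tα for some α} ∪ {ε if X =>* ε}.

We compute FIRST(S) using the standard algorithm.
FIRST(P) = {w}
FIRST(S) = {w, z}
Therefore, FIRST(S) = {w, z}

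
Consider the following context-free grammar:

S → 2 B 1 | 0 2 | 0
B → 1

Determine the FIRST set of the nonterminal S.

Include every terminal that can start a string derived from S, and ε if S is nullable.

We compute FIRST(S) using the standard algorithm.
FIRST(B) = {1}
FIRST(S) = {0, 2}
Therefore, FIRST(S) = {0, 2}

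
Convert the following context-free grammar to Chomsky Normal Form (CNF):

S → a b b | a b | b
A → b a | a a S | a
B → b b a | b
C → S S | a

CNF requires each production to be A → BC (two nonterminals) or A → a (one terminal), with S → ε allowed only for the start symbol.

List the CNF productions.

TA → a; TB → b; S → b; A → a; B → b; C → a; S → TA X0; X0 → TB TB; S → TA TB; A → TB TA; A → TA X1; X1 → TA S; B → TB X2; X2 → TB TA; C → S S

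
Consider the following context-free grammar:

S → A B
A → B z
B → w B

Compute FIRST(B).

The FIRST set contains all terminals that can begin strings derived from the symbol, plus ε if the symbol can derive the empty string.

We compute FIRST(B) using the standard algorithm.
FIRST(A) = {w}
FIRST(B) = {w}
FIRST(S) = {w}
Therefore, FIRST(B) = {w}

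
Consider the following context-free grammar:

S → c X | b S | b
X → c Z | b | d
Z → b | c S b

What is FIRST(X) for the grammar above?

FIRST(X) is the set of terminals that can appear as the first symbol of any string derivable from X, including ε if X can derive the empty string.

We compute FIRST(X) using the standard algorithm.
FIRST(S) = {b, c}
FIRST(X) = {b, c, d}
FIRST(Z) = {b, c}
Therefore, FIRST(X) = {b, c, d}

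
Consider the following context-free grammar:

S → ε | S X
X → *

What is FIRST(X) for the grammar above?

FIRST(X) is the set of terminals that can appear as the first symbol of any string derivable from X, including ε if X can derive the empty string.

We compute FIRST(X) using the standard algorithm.
FIRST(S) = {*, ε}
FIRST(X) = {*}
Therefore, FIRST(X) = {*}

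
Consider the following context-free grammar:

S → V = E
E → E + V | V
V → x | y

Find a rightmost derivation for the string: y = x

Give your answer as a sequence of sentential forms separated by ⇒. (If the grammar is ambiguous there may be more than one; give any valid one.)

S ⇒ V = E ⇒ V = V ⇒ V = x ⇒ y = x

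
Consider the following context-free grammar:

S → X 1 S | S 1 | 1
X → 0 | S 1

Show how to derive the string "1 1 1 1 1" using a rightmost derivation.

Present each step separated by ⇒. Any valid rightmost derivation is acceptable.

S ⇒ X 1 S ⇒ X 1 S 1 ⇒ X 1 1 1 ⇒ S 1 1 1 1 ⇒ 1 1 1 1 1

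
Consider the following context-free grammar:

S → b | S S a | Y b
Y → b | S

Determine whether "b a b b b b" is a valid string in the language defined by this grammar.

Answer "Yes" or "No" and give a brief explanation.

No - no valid derivation exists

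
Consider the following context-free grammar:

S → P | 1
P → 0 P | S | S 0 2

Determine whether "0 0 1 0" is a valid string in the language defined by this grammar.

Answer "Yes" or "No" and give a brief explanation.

No - no valid derivation exists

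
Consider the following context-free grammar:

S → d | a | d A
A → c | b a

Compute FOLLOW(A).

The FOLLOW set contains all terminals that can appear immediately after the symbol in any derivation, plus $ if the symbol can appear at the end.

We compute FOLLOW(A) using the standard algorithm.
FOLLOW(S) starts with {$}.
FIRST(A) = {b, c}
FIRST(S) = {a, d}
FOLLOW(A) = {$}
FOLLOW(S) = {$}
Therefore, FOLLOW(A) = {$}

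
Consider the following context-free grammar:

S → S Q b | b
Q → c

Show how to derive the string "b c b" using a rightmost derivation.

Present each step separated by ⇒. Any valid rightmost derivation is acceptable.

S ⇒ S Q b ⇒ S c b ⇒ b c b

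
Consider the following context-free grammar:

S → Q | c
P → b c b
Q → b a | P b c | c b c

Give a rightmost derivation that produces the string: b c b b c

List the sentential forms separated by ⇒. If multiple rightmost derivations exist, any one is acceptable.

S ⇒ Q ⇒ P b c ⇒ b c b b c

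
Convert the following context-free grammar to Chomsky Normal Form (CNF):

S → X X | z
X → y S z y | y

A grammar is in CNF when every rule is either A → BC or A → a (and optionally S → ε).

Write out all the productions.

S → z; TY → y; TZ → z; X → y; S → X X; X → TY X0; X0 → S X1; X1 → TZ TY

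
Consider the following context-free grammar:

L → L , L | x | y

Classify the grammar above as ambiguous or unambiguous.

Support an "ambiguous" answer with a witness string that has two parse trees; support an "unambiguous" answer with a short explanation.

Ambiguous - the string 'y , x , x , y , y' has two distinct parse trees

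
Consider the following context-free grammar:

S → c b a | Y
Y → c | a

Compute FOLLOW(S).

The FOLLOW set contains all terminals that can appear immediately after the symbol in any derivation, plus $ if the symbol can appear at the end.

We compute FOLLOW(S) using the standard algorithm.
FOLLOW(S) starts with {$}.
FIRST(S) = {a, c}
FIRST(Y) = {a, c}
FOLLOW(S) = {$}
FOLLOW(Y) = {$}
Therefore, FOLLOW(S) = {$}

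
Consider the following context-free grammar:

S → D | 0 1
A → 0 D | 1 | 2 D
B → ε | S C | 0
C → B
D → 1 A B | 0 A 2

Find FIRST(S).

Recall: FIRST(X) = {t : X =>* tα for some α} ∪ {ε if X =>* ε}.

We compute FIRST(S) using the standard algorithm.
FIRST(A) = {0, 1, 2}
FIRST(B) = {0, 1, ε}
FIRST(C) = {0, 1, ε}
FIRST(D) = {0, 1}
FIRST(S) = {0, 1}
Therefore, FIRST(S) = {0, 1}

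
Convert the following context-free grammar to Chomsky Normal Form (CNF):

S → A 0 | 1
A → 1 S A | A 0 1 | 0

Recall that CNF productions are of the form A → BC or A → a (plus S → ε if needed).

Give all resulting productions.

T0 → 0; S → 1; T1 → 1; A → 0; S → A T0; A → T1 X0; X0 → S A; A → A X1; X1 → T0 T1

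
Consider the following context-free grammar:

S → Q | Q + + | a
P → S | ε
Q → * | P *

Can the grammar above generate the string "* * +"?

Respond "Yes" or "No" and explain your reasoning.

No - no valid derivation exists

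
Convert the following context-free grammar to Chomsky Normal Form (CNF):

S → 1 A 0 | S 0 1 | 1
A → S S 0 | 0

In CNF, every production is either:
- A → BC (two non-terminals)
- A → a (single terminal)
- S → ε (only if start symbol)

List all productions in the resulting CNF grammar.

T1 → 1; T0 → 0; S → 1; A → 0; S → T1 X0; X0 → A T0; S → S X1; X1 → T0 T1; A → S X2; X2 → S T0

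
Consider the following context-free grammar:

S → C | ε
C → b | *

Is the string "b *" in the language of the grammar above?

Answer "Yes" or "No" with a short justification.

No - no valid derivation exists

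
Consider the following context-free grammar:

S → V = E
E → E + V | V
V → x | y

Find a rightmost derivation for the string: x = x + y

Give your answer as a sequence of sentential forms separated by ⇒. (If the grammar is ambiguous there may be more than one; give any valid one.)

S ⇒ V = E ⇒ V = E + V ⇒ V = E + y ⇒ V = V + y ⇒ V = x + y ⇒ x = x + y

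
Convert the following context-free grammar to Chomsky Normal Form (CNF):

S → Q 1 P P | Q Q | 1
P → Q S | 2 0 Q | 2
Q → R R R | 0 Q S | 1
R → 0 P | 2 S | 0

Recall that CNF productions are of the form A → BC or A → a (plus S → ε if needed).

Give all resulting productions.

T1 → 1; S → 1; T2 → 2; T0 → 0; P → 2; Q → 1; R → 0; S → Q X0; X0 → T1 X1; X1 → P P; S → Q Q; P → Q S; P → T2 X2; X2 → T0 Q; Q → R X3; X3 → R R; Q → T0 X4; X4 → Q S; R → T0 P; R → T2 S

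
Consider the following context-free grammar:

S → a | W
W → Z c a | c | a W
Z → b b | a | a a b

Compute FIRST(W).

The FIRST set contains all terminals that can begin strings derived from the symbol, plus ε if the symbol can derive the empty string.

We compute FIRST(W) using the standard algorithm.
FIRST(S) = {a, b, c}
FIRST(W) = {a, b, c}
FIRST(Z) = {a, b}
Therefore, FIRST(W) = {a, b, c}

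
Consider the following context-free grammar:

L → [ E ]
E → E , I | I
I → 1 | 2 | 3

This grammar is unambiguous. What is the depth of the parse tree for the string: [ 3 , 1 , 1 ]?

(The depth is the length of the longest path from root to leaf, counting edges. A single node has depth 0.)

5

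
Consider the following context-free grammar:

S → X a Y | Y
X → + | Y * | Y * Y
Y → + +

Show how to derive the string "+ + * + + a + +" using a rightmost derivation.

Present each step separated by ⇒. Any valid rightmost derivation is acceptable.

S ⇒ X a Y ⇒ X a + + ⇒ Y * Y a + + ⇒ Y * + + a + + ⇒ + + * + + a + +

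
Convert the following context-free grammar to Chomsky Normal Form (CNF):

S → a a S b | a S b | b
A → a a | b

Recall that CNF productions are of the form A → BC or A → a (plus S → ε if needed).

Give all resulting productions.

TA → a; TB → b; S → b; A → b; S → TA X0; X0 → TA X1; X1 → S TB; S → TA X2; X2 → S TB; A → TA TA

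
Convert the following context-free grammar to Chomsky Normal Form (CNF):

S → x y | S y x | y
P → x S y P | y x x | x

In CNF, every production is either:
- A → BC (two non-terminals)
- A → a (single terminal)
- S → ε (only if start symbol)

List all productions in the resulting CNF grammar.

TX → x; TY → y; S → y; P → x; S → TX TY; S → S X0; X0 → TY TX; P → TX X1; X1 → S X2; X2 → TY P; P → TY X3; X3 → TX TX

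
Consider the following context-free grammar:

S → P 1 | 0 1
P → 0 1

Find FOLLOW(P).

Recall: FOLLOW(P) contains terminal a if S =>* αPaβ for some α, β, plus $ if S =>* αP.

We compute FOLLOW(P) using the standard algorithm.
FOLLOW(S) starts with {$}.
FIRST(P) = {0}
FIRST(S) = {0}
FOLLOW(P) = {1}
FOLLOW(S) = {$}
Therefore, FOLLOW(P) = {1}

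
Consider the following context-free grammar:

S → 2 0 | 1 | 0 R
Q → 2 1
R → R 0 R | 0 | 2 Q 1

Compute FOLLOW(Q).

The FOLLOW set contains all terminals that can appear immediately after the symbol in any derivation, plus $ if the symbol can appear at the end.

We compute FOLLOW(Q) using the standard algorithm.
FOLLOW(S) starts with {$}.
FIRST(Q) = {2}
FIRST(R) = {0, 2}
FIRST(S) = {0, 1, 2}
FOLLOW(Q) = {1}
FOLLOW(R) = {$, 0}
FOLLOW(S) = {$}
Therefore, FOLLOW(Q) = {1}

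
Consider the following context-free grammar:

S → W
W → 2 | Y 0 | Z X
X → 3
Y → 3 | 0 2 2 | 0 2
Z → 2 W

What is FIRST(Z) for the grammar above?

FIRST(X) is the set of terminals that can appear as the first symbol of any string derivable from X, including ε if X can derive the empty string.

We compute FIRST(Z) using the standard algorithm.
FIRST(S) = {0, 2, 3}
FIRST(W) = {0, 2, 3}
FIRST(X) = {3}
FIRST(Y) = {0, 3}
FIRST(Z) = {2}
Therefore, FIRST(Z) = {2}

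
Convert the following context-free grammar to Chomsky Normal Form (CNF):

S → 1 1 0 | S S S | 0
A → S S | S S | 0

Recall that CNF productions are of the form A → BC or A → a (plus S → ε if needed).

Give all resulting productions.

T1 → 1; T0 → 0; S → 0; A → 0; S → T1 X0; X0 → T1 T0; S → S X1; X1 → S S; A → S S; A → S S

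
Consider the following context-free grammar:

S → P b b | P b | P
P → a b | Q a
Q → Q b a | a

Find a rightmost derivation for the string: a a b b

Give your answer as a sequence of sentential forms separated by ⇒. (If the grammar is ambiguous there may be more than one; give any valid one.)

S ⇒ P b b ⇒ Q a b b ⇒ a a b b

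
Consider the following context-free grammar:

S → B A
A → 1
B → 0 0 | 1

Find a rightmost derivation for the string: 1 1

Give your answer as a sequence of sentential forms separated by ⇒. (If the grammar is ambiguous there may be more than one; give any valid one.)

S ⇒ B A ⇒ B 1 ⇒ 1 1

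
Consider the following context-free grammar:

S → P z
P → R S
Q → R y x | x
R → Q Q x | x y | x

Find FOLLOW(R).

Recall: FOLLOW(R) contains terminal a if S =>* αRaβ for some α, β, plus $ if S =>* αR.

We compute FOLLOW(R) using the standard algorithm.
FOLLOW(S) starts with {$}.
FIRST(P) = {x}
FIRST(Q) = {x}
FIRST(R) = {x}
FIRST(S) = {x}
FOLLOW(P) = {z}
FOLLOW(Q) = {x}
FOLLOW(R) = {x, y}
FOLLOW(S) = {$, z}
Therefore, FOLLOW(R) = {x, y}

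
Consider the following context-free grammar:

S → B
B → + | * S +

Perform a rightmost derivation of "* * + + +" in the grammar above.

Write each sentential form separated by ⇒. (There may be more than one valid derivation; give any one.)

S ⇒ B ⇒ * S + ⇒ * B + ⇒ * * S + + ⇒ * * B + + ⇒ * * + + +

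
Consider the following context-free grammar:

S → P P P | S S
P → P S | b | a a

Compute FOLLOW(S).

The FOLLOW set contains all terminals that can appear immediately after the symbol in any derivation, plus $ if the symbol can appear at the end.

We compute FOLLOW(S) using the standard algorithm.
FOLLOW(S) starts with {$}.
FIRST(P) = {a, b}
FIRST(S) = {a, b}
FOLLOW(P) = {$, a, b}
FOLLOW(S) = {$, a, b}
Therefore, FOLLOW(S) = {$, a, b}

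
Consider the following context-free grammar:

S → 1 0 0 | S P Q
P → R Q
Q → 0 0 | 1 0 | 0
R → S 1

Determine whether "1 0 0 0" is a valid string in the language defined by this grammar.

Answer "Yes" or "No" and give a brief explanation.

No - no valid derivation exists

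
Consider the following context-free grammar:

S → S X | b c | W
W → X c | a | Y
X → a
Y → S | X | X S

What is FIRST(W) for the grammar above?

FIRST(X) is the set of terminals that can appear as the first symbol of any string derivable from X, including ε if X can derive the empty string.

We compute FIRST(W) using the standard algorithm.
FIRST(S) = {a, b}
FIRST(W) = {a, b}
FIRST(X) = {a}
FIRST(Y) = {a, b}
Therefore, FIRST(W) = {a, b}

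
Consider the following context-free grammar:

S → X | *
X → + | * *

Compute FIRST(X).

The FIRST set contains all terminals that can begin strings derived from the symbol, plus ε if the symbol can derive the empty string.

We compute FIRST(X) using the standard algorithm.
FIRST(S) = {*, +}
FIRST(X) = {*, +}
Therefore, FIRST(X) = {*, +}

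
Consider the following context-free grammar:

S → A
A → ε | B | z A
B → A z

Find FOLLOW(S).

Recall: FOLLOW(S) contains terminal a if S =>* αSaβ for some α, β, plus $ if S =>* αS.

We compute FOLLOW(S) using the standard algorithm.
FOLLOW(S) starts with {$}.
FIRST(A) = {z, ε}
FIRST(B) = {z}
FIRST(S) = {z, ε}
FOLLOW(A) = {$, z}
FOLLOW(B) = {$, z}
FOLLOW(S) = {$}
Therefore, FOLLOW(S) = {$}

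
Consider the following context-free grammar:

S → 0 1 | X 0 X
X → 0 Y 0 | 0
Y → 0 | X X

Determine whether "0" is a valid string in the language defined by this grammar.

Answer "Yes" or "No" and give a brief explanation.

No - no valid derivation exists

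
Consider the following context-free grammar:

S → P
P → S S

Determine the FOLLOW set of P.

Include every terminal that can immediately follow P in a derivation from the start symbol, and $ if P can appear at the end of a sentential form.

We compute FOLLOW(P) using the standard algorithm.
FOLLOW(S) starts with {$}.
FIRST(P) = {}
FIRST(S) = {}
FOLLOW(P) = {$}
FOLLOW(S) = {$}
Therefore, FOLLOW(P) = {$}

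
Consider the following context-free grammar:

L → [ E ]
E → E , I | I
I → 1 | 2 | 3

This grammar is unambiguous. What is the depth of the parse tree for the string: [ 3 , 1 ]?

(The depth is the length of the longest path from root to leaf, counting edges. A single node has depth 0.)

4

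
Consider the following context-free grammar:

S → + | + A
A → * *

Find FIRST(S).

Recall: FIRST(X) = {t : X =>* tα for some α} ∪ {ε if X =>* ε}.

We compute FIRST(S) using the standard algorithm.
FIRST(A) = {*}
FIRST(S) = {+}
Therefore, FIRST(S) = {+}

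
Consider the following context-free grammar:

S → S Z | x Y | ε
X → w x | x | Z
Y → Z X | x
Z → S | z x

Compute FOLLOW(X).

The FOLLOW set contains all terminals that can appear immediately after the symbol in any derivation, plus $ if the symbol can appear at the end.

We compute FOLLOW(X) using the standard algorithm.
FOLLOW(S) starts with {$}.
FIRST(S) = {x, z, ε}
FIRST(X) = {w, x, z, ε}
FIRST(Y) = {w, x, z, ε}
FIRST(Z) = {x, z, ε}
FOLLOW(S) = {$, w, x, z}
FOLLOW(X) = {$, w, x, z}
FOLLOW(Y) = {$, w, x, z}
FOLLOW(Z) = {$, w, x, z}
Therefore, FOLLOW(X) = {$, w, x, z}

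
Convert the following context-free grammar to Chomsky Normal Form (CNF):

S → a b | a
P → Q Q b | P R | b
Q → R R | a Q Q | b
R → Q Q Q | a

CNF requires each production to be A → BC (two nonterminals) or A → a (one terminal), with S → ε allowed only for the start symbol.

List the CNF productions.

TA → a; TB → b; S → a; P → b; Q → b; R → a; S → TA TB; P → Q X0; X0 → Q TB; P → P R; Q → R R; Q → TA X1; X1 → Q Q; R → Q X2; X2 → Q Q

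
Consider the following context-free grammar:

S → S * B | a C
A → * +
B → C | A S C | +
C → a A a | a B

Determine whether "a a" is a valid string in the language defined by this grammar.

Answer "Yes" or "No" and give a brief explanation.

No - no valid derivation exists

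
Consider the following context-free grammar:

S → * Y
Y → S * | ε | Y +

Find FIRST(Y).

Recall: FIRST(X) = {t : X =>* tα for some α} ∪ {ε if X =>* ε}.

We compute FIRST(Y) using the standard algorithm.
FIRST(S) = {*}
FIRST(Y) = {*, +, ε}
Therefore, FIRST(Y) = {*, +, ε}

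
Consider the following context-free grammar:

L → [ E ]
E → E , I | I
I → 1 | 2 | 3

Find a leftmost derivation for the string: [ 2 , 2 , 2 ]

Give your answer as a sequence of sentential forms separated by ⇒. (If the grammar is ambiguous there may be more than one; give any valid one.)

L ⇒ [ E ] ⇒ [ E , I ] ⇒ [ E , I , I ] ⇒ [ I , I , I ] ⇒ [ 2 , I , I ] ⇒ [ 2 , 2 , I ] ⇒ [ 2 , 2 , 2 ]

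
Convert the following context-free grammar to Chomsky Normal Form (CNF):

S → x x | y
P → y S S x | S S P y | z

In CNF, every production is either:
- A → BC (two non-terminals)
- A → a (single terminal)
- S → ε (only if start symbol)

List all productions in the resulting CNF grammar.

TX → x; S → y; TY → y; P → z; S → TX TX; P → TY X0; X0 → S X1; X1 → S TX; P → S X2; X2 → S X3; X3 → P TY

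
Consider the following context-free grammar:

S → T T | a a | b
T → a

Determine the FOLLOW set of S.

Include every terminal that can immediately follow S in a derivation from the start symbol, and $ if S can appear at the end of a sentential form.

We compute FOLLOW(S) using the standard algorithm.
FOLLOW(S) starts with {$}.
FIRST(S) = {a, b}
FIRST(T) = {a}
FOLLOW(S) = {$}
FOLLOW(T) = {$, a}
Therefore, FOLLOW(S) = {$}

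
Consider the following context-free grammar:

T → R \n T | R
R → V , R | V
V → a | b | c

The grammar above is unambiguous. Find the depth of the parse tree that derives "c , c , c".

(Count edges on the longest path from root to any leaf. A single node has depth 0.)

5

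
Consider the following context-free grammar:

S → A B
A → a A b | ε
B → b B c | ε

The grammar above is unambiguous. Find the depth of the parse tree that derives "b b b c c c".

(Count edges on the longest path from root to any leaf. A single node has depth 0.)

5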